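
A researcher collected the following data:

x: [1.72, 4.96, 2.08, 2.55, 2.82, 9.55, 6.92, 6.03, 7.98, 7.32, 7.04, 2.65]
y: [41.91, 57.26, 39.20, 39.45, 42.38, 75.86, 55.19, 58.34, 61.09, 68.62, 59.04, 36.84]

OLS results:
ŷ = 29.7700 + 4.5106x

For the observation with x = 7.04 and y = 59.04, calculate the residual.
Residual = -2.4846

The residual is the difference between the actual value and the predicted value:

Residual = y - ŷ

Step 1: Calculate predicted value
ŷ = 29.7700 + 4.5106 × 7.04
ŷ = 61.5246

Step 2: Calculate residual
Residual = 59.04 - 61.5246
Residual = -2.4846

Interpretation: the model overestimates the actual value by 2.4846 at this point (negative residual → observation lies below the fitted line).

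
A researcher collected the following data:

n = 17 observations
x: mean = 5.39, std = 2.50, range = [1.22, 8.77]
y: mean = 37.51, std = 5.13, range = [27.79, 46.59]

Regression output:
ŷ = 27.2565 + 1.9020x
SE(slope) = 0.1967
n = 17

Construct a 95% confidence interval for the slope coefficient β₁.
The 95% CI for β₁ is (1.4828, 2.3212)

Confidence interval for the slope:

The 95% CI for β₁ is: β̂₁ ± t*(α/2, n-2) × SE(β̂₁)

Step 1: Find critical t-value
- Confidence level = 0.95
- Degrees of freedom = n - 2 = 17 - 2 = 15
- t*(α/2, 15) = 2.1314

Step 2: Calculate margin of error
Margin = 2.1314 × 0.1967 = 0.4192

Step 3: Construct interval
CI = 1.9020 ± 0.4192
CI = (1.4828, 2.3212)

Interpretation: intervals built this way capture the true β₁ in 95% of repeated samples; here the plausible range for the per-unit effect of x on y is 1.4828 to 2.3212.
The interval does not include 0, suggesting a significant linear relationship.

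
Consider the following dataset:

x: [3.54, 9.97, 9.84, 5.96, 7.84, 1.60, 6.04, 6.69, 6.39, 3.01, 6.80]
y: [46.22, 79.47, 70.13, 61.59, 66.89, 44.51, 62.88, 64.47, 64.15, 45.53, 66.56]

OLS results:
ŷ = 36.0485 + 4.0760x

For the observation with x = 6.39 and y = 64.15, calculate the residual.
Residual = 2.0559

The residual is the difference between the actual value and the predicted value:

Residual = y - ŷ

Step 1: Calculate predicted value
ŷ = 36.0485 + 4.0760 × 6.39
ŷ = 62.0941

Step 2: Calculate residual
Residual = 64.15 - 62.0941
Residual = 2.0559

The residual is positive, so the observed y = 64.15 sits above the regression line (the line underestimates it by 2.0559).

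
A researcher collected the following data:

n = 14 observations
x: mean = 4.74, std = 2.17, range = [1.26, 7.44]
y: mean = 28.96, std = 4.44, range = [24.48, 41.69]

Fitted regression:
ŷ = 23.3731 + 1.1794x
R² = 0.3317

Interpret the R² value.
The model explains 33.17% of the variance in y (R² = 0.3317), leaving 66.83% unexplained; the fit is moderate.

R² = 1 − SS_res/SS_tot compares the residual scatter to the total scatter of y about its mean.

Here R² = 0.3317:
- Explained: 33.17% of the variation in y
- Unexplained (residual): 100% − 33.17% = 66.83%
- Rule of thumb (below 0.3 weak; 0.3 to below 0.7 moderate; 0.7 and above strong) → moderate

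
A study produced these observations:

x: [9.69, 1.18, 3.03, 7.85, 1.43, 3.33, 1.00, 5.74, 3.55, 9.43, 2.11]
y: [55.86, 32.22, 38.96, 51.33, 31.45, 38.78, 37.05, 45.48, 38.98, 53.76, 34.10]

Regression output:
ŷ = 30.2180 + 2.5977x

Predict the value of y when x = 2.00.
ŷ = 35.4134

Plug x = 2.00 into the fitted line:

ŷ = 30.2180 + 2.5977 × 2.00
ŷ = 30.2180 + 5.1954
ŷ = 35.4134

This is the fitted mean response at that x — an individual observation would come with a wider prediction interval.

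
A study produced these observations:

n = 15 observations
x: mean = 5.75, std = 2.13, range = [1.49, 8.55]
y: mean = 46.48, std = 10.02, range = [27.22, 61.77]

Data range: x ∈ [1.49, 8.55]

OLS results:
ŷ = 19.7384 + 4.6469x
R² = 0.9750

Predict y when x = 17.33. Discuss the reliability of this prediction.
ŷ = 100.2692, but this is extrapolation (above the data range [1.49, 8.55]) and may be unreliable.

Prediction calculation:
ŷ = 19.7384 + 4.6469 × 17.33
ŷ = 100.2692

Reliability:
- Data range: x ∈ [1.49, 8.55]
- Prediction point: x = 17.33 is 8.78 units above the observed range → this is EXTRAPOLATION, not interpolation

Why that matters here:
- There are no observations near this x to validate the fitted line there
- The standard error of prediction grows with (x − x̄)², and x = 17.33 is far from x̄ = 5.75
- The linear relationship may not hold outside the observed range

The R² = 0.9750 only validates the fit within [1.49, 8.55]; treat ŷ = 100.2692 with caution.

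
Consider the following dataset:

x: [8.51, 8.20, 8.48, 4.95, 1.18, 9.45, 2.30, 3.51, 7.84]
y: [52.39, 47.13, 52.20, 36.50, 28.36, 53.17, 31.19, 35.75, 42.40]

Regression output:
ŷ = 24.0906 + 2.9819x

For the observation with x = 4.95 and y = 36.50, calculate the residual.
Residual = -2.3510

The residual is the difference between the actual value and the predicted value:

Residual = y - ŷ

Step 1: Calculate predicted value
ŷ = 24.0906 + 2.9819 × 4.95
ŷ = 38.8510

Step 2: Calculate residual
Residual = 36.50 - 38.8510
Residual = -2.3510

The residual is negative, so the observed y = 36.50 sits below the regression line (the line overestimates it by 2.3510).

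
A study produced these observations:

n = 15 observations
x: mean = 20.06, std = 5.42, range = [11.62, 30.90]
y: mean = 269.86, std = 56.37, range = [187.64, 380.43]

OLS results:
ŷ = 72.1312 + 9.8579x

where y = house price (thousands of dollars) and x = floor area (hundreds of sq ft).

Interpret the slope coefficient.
An increase of one hundred sq ft in floor area is associated with a 9.8579 thousand dollars increase in predicted house price.

The slope coefficient β₁ = 9.8579 represents the marginal effect of floor area on house price.

Interpretation:
- Floor area up by 1 hundred sq ft → predicted house price increases by 9.8579 thousand dollars
- The effect is assumed constant over the observed range of x (linearity)
- The sign (+) gives the direction; the magnitude 9.8579 gives the size of the effect per hundred sq ft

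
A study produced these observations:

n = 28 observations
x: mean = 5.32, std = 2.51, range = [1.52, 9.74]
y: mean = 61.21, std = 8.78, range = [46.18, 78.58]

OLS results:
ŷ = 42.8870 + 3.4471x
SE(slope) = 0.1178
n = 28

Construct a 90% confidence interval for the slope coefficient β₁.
The 90% CI for β₁ is (3.2462, 3.6480)

Confidence interval for the slope:

The 90% CI for β₁ is: β̂₁ ± t*(α/2, n-2) × SE(β̂₁)

Step 1: Find critical t-value
- Confidence level = 0.9
- Degrees of freedom = n - 2 = 28 - 2 = 26
- t*(α/2, 26) = 1.7056

Step 2: Calculate margin of error
Margin = 1.7056 × 0.1178 = 0.2009

Step 3: Construct interval
CI = 3.4471 ± 0.2009
CI = (3.2462, 3.6480)

Interpretation: We are 90% confident that the true slope β₁ lies between 3.2462 and 3.6480.
Both endpoints are positive, so the data support a genuinely positive slope at this confidence level.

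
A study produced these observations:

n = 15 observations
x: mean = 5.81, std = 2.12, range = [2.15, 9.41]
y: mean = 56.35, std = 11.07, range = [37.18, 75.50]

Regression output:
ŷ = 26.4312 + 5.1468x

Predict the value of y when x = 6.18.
ŷ = 58.2384

Plug x = 6.18 into the fitted line:

ŷ = 26.4312 + 5.1468 × 6.18
ŷ = 26.4312 + 31.8072
ŷ = 58.2384

This is a point prediction; actual observations scatter around it by roughly the residual standard deviation.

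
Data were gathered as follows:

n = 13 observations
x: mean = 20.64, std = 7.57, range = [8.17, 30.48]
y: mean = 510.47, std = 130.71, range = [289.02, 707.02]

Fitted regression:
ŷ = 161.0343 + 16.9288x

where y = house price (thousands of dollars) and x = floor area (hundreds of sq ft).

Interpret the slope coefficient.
For each additional hundred sq ft of floor area, predicted house price increases by approximately 16.9288 thousand dollars.

The slope coefficient β₁ = 16.9288 represents the marginal effect of floor area on house price.

Interpretation:
- Floor area up by 1 hundred sq ft → predicted house price increases by 16.9288 thousand dollars
- This is a linear approximation: the same per-unit change is assumed across the whole observed x range
- The slope describes association in these data, not necessarily a causal effect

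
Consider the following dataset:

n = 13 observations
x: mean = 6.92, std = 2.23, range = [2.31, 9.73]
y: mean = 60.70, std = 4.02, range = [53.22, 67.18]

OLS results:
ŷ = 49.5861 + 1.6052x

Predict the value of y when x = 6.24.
ŷ = 59.6025

To predict y for x = 6.24, substitute into the regression equation:

ŷ = 49.5861 + 1.6052 × 6.24
ŷ = 49.5861 + 10.0164
ŷ = 59.6025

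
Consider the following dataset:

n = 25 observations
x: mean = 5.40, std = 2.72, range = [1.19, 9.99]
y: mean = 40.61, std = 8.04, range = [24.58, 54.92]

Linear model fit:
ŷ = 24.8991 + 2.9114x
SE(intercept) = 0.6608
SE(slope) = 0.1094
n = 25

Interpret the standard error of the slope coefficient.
SE(β̂₁) = 0.1094 is the estimated standard deviation of the slope estimate across repeated samples; relative to β̂₁ = 2.9114 that is 3.8%, a precise estimate.

SE(β̂₁) = s / √Sxx, where s is the residual standard deviation and Sxx = Σ(x − x̄)². It is the yardstick for how far β̂₁ = 2.9114 could plausibly be from the true slope.

Relative precision:
- SE / |β̂₁| = 0.1094 / 2.9114 = 3.8%
- Rule of thumb (under 20%: precise; 20% to under 50%: moderately precise; 50% or more: imprecise) → precise

Link to the t-test: t = β̂₁ / SE(β̂₁) = 2.9114 / 0.1094 = 26.6124, the statistic for H₀: β₁ = 0.

What drives SE(β̂₁): wider spread of x values → smaller SE.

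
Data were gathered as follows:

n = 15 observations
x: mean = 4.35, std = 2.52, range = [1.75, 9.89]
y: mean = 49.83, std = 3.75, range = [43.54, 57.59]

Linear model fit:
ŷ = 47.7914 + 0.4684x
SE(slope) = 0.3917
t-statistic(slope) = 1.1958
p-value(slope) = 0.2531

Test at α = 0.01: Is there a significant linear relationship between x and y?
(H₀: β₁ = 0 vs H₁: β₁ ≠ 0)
Since p-value = 0.2531 ≥ α = 0.01, fail to reject H₀ — the slope is not significantly different from 0.

Hypothesis test for the slope coefficient:

H₀: β₁ = 0 (no linear relationship)
H₁: β₁ ≠ 0 (linear relationship exists)

Test statistic: t = β̂₁ / SE(β̂₁) = 0.4684 / 0.3917 = 1.1958

p = 0.2531: how often a slope estimate this far from 0 (in SE units) would arise by chance if β₁ were truly 0.

Decision rule: reject H₀ if p-value < α.
p-value = 0.2531 ≥ α = 0.01 → fail to reject H₀.

There is not sufficient evidence at the 1% significance level to conclude that a linear relationship exists between x and y.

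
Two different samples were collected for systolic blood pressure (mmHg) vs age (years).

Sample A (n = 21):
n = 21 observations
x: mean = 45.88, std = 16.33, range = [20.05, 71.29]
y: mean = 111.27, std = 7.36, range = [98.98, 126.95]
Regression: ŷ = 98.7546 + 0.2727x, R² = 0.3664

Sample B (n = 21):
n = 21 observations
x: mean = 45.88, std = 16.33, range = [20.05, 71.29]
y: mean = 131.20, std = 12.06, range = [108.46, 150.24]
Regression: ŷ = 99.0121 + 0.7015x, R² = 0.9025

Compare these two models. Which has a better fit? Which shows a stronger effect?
Model B has the better fit (R² = 0.9025 vs 0.3664). Model B shows the stronger effect (|β₁| = 0.7015 vs 0.2727).

Model Comparison:

Fit — compare R²:
- Model A: R² = 0.3664 → 36.64% of variance in blood pressure explained
- Model B: R² = 0.9025 → 90.25% of variance in blood pressure explained
- 0.9025 > 0.3664 → Model B has the better fit

Strength of effect — compare |β₁|:
- Model A: β₁ = 0.2727 → predicted blood pressure rises 0.2727 mmHg per additional year of age
- Model B: β₁ = 0.7015 → predicted blood pressure rises 0.7015 mmHg per additional year of age
- |0.2727| < |0.7015| → Model B shows the stronger marginal effect

Note: A better fit (higher R²) doesn't necessarily mean a more important relationship.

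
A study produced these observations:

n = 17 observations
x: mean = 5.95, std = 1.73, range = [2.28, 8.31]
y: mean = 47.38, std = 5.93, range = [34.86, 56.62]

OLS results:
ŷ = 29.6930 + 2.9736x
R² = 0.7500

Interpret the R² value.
The model explains 75.00% of the variance in y (R² = 0.7500), leaving 25.00% unexplained; the fit is strong.

The coefficient of determination R² is the fraction of the total variation in y that the fitted line accounts for.

Here R² = 0.7500:
- Explained: 75.00% of the variation in y
- Unexplained (residual): 100% − 75.00% = 25.00%
- Rule of thumb (below 0.3 weak; 0.3 to below 0.7 moderate; 0.7 and above strong) → strong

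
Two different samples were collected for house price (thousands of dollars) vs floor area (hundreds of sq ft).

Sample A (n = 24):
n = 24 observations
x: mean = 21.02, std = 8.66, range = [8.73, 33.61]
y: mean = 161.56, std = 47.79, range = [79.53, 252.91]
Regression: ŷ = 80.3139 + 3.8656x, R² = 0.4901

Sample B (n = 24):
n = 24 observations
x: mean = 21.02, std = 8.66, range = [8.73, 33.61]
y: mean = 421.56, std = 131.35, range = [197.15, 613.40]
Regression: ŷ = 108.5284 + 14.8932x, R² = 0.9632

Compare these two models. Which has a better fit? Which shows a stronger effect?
Model B has the better fit (R² = 0.9632 vs 0.4901). Model B shows the stronger effect (|β₁| = 14.8932 vs 3.8656).

Model Comparison:

Which explains more variance? (R²)
- Model A: R² = 0.4901 → 49.01% of variance in house price explained
- Model B: R² = 0.9632 → 96.32% of variance in house price explained
- 0.9632 > 0.4901 → Model B has the better fit

Strength of effect — compare |β₁|:
- Model A: β₁ = 3.8656 → predicted house price rises 3.8656 thousand dollars per additional hundred sq ft of floor area
- Model B: β₁ = 14.8932 → predicted house price rises 14.8932 thousand dollars per additional hundred sq ft of floor area
- |3.8656| < |14.8932| → Model B shows the stronger marginal effect

Notes:
- The two samples could reflect different populations, time periods, or measurement quality.
- R² measures how tightly points cluster around the line; β₁ measures how steep the line is — they answer different questions.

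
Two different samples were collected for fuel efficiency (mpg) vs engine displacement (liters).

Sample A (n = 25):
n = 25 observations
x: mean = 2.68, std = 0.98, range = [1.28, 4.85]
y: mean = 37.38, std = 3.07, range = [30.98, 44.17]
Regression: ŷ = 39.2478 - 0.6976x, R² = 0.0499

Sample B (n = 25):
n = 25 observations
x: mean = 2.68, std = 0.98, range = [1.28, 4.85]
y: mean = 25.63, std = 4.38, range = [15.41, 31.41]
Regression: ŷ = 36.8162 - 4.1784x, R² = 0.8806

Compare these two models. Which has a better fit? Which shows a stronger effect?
Model B has the better fit (R² = 0.8806 vs 0.0499). Model B shows the stronger effect (|β₁| = 4.1784 vs 0.6976).

Model Comparison:

Which explains more variance? (R²)
- Model A: R² = 0.0499 → 4.99% of variance in fuel efficiency explained
- Model B: R² = 0.8806 → 88.06% of variance in fuel efficiency explained
- 0.8806 > 0.0499 → Model B has the better fit

Effect size (slope magnitude):
- Model A: β₁ = -0.6976 → predicted fuel efficiency falls 0.6976 mpg per additional liter of engine displacement
- Model B: β₁ = -4.1784 → predicted fuel efficiency falls 4.1784 mpg per additional liter of engine displacement
- |-0.6976| < |-4.1784| → Model B shows the stronger marginal effect

Notes:
- The two samples could reflect different populations, time periods, or measurement quality.
- R² measures how tightly points cluster around the line; β₁ measures how steep the line is — they answer different questions.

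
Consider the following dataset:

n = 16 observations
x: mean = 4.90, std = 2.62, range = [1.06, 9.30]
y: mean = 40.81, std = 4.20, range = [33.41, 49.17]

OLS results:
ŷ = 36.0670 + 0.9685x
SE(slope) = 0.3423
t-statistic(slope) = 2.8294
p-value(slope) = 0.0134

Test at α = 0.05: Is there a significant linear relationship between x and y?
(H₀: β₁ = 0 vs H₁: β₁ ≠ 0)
Since p-value = 0.0134 < α = 0.05, reject H₀ — the slope is significantly different from 0.

Hypothesis test for the slope coefficient:

H₀: β₁ = 0 (no linear relationship)
H₁: β₁ ≠ 0 (linear relationship exists)

Test statistic: t = β̂₁ / SE(β̂₁) = 0.9685 / 0.3423 = 2.8294

p = 0.0134: how often a slope estimate this far from 0 (in SE units) would arise by chance if β₁ were truly 0.

Decision rule: reject H₀ if p-value < α.
p-value = 0.0134 < α = 0.05 → reject H₀.

Conclusion: the linear association between x and y is significant at the 5% level.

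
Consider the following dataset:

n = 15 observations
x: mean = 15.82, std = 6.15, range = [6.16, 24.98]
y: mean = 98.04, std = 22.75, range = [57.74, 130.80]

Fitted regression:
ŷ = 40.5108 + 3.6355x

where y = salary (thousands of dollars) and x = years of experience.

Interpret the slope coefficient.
For each additional year of experience, predicted salary increases by approximately 3.6355 thousand dollars.

The slope coefficient β₁ = 3.6355 represents the marginal effect of experience on salary.

Interpretation:
- Experience up by 1 year → predicted salary increases by 3.6355 thousand dollars
- The effect is assumed constant over the observed range of x (linearity)
- The sign (+) gives the direction; the magnitude 3.6355 gives the size of the effect per year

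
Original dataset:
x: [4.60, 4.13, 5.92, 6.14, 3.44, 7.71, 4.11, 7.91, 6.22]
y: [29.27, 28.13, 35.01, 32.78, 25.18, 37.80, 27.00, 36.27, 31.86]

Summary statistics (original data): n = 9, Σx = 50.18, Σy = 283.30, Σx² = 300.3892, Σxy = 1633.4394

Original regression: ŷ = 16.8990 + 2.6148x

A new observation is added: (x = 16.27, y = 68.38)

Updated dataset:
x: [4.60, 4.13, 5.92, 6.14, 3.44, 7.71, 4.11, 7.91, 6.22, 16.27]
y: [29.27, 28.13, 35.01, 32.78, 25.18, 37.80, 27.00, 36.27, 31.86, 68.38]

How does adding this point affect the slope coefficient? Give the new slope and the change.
The slope changes from 2.6148 to 3.3112 (change of +0.6964, or +26.6%).

x = 16.27 lies well outside the original x-range [3.44, 7.91] (x̄ ≈ 5.58), so this observation has high leverage and can move the slope substantially.

Step 1: Update the sums with the new point (n goes from 9 to 10)
Σx  = 50.18 + 16.27 = 66.45
Σy  = 283.30 + 68.38 = 351.68
Σx² = 300.3892 + 16.27² = 300.3892 + 264.7129 = 565.1021
Σxy = 1633.4394 + 16.27×68.38 = 1633.4394 + 1112.5426 = 2745.9820

Step 2: Recompute the slope with b₁ = (nΣxy − ΣxΣy) / (nΣx² − (Σx)²)
Numerator   = 10×2745.9820 − 66.45×351.68 = 27459.8200 − 23369.1360 = 4090.6840
Denominator = 10×565.1021 − 66.45² = 5651.0210 − 4415.6025 = 1235.4185
b₁(new) = 4090.6840 / 1235.4185 = 3.3112

(Same formula on the original sums: (9×1633.4394 − 50.18×283.30) / (9×300.3892 − 50.18²) = 484.9606 / 185.4704 = 2.6148, matching the given fit.)

Step 3: Change in slope
Δβ₁ = 3.3112 − 2.6148 = +0.6964
Relative change = +0.6964 / 2.6148 × 100% = +26.6%
→ the slope increases when the point is added.

A high-leverage point only changes the slope if it is off the original line; here y = 68.38 is above the original trend, so the slope increases.
In practice: check such a point for data-entry or measurement error.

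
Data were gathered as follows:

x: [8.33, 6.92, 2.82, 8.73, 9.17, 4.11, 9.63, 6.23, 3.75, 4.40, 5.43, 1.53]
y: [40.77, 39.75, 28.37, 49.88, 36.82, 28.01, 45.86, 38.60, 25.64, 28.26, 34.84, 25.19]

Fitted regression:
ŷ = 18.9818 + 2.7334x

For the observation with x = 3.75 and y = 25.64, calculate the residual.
Residual = -3.5921

The residual is the difference between the actual value and the predicted value:

Residual = y - ŷ

Step 1: Calculate predicted value
ŷ = 18.9818 + 2.7334 × 3.75
ŷ = 29.2321

Step 2: Calculate residual
Residual = 25.64 - 29.2321
Residual = -3.5921

Sign check: y < ŷ, so the point is below the line and the fit overestimates here.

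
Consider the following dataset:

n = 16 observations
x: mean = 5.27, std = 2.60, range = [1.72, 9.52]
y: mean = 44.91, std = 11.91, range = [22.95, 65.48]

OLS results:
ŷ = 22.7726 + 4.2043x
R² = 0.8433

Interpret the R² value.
The model explains 84.33% of the variance in y (R² = 0.8433), leaving 15.67% unexplained; the fit is strong.

The coefficient of determination R² is the fraction of the total variation in y that the fitted line accounts for.

Here R² = 0.8433:
- Explained: 84.33% of the variation in y
- Unexplained (residual): 100% − 84.33% = 15.67%
- Rule of thumb (below 0.3 weak; 0.3 to below 0.7 moderate; 0.7 and above strong) → strong

Equivalently, for simple linear regression R² = r², so |r| = √0.8433 ≈ 0.9183.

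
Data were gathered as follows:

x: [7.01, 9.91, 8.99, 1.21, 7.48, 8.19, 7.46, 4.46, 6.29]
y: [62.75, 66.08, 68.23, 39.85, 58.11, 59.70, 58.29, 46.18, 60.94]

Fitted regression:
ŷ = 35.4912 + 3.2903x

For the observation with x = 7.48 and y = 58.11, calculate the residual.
Residual = -1.9926

The residual is the difference between the actual value and the predicted value:

Residual = y - ŷ

Step 1: Calculate predicted value
ŷ = 35.4912 + 3.2903 × 7.48
ŷ = 60.1026

Step 2: Calculate residual
Residual = 58.11 - 60.1026
Residual = -1.9926

Sign check: y < ŷ, so the point is below the line and the fit overestimates here.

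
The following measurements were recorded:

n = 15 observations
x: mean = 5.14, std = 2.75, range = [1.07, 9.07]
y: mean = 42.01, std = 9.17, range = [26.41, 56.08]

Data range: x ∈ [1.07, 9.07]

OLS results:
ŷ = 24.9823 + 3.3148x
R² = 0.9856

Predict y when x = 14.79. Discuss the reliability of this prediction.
ŷ = 74.0082 (extrapolation — x = 14.79 lies outside [1.07, 9.07], so reliability is low).

Prediction calculation:
ŷ = 24.9823 + 3.3148 × 14.79
ŷ = 74.0082

Reliability:
- Data range: x ∈ [1.07, 9.07]
- Prediction point: x = 14.79 is 5.72 units above the observed range → this is EXTRAPOLATION, not interpolation

Why that matters here:
- The linear relationship may not hold outside the observed range
- R² describes fit only over the sampled x values; it says nothing about behaviour beyond them

The R² = 0.9856 only validates the fit within [1.07, 9.07]; treat ŷ = 74.0082 with caution.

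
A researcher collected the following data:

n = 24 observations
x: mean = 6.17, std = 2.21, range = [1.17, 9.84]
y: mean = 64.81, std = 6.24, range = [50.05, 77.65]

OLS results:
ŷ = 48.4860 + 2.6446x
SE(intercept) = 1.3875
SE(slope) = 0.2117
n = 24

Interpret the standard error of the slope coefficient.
SE(β̂₁) = 0.2117 is the estimated standard deviation of the slope estimate across repeated samples; relative to β̂₁ = 2.6446 that is 8.0%, a precise estimate.

SE(β̂₁) = s / √Sxx, where s is the residual standard deviation and Sxx = Σ(x − x̄)². It is the yardstick for how far β̂₁ = 2.6446 could plausibly be from the true slope.

Relative precision:
- SE / |β̂₁| = 0.2117 / 2.6446 = 8.0%
- Rule of thumb (under 20%: precise; 20% to under 50%: moderately precise; 50% or more: imprecise) → precise

Link to interval estimation: a confidence interval for β₁ is β̂₁ ± t* × 0.2117, so SE sets the half-width per unit of t*.

What drives SE(β̂₁): more residual scatter → larger SE.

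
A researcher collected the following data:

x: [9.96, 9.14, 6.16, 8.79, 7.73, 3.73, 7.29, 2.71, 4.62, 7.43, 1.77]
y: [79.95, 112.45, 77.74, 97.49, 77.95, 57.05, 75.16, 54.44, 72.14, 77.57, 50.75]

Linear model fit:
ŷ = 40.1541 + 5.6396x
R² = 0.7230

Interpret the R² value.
About 72.30% of the variability in y is accounted for by the regression on x (R² = 0.7230) — a strong linear fit.

R² (coefficient of determination) measures the proportion of variance in y explained by the regression model.

Here R² = 0.7230:
- Explained: 72.30% of the variation in y
- Unexplained (residual): 100% − 72.30% = 27.70%
- Rule of thumb (below 0.3 weak; 0.3 to below 0.7 moderate; 0.7 and above strong) → strong

Note: R² never decreases when predictors are added, so it should not be used alone to compare models of different size.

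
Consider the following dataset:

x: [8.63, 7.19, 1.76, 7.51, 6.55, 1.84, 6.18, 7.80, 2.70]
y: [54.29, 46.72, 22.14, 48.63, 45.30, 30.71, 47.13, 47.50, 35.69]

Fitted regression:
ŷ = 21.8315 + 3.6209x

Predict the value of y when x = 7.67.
ŷ = 49.6038

Plug x = 7.67 into the fitted line:

ŷ = 21.8315 + 3.6209 × 7.67
ŷ = 21.8315 + 27.7723
ŷ = 49.6038

This is the fitted mean response at that x — an individual observation would come with a wider prediction interval.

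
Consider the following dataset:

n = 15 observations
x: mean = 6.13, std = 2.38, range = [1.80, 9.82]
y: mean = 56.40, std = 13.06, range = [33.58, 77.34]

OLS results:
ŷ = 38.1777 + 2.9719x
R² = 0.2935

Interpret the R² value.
The model explains 29.35% of the variance in y (R² = 0.2935), leaving 70.65% unexplained; the fit is weak.

R² = 1 − SS_res/SS_tot compares the residual scatter to the total scatter of y about its mean.

Here R² = 0.2935:
- Explained: 29.35% of the variation in y
- Unexplained (residual): 100% − 29.35% = 70.65%
- Rule of thumb (below 0.3 weak; 0.3 to below 0.7 moderate; 0.7 and above strong) → weak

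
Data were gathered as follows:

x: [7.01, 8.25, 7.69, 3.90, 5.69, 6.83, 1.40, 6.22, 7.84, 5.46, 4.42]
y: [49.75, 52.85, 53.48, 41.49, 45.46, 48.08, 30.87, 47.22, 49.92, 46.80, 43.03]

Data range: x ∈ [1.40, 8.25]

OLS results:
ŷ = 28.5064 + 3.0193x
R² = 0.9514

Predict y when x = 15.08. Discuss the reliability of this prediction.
ŷ = 74.0374 (extrapolation — x = 15.08 lies outside [1.40, 8.25], so reliability is low).

Prediction calculation:
ŷ = 28.5064 + 3.0193 × 15.08
ŷ = 74.0374

Reliability:
- Data range: x ∈ [1.40, 8.25]
- Prediction point: x = 15.08 is 6.83 units above the observed range → this is EXTRAPOLATION, not interpolation

Why that matters here:
- There are no observations near this x to validate the fitted line there
- The linear relationship may not hold outside the observed range

Report the number if required, but flag clearly that it is an extrapolation.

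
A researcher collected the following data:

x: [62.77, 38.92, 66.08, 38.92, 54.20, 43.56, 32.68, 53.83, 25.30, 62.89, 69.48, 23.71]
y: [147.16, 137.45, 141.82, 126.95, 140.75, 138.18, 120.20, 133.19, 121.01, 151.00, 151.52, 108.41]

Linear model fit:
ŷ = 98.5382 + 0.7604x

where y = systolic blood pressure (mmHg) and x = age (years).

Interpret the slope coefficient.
For each additional year of age, predicted blood pressure increases by approximately 0.7604 mmHg.

The slope β₁ = 0.7604 gives the rate at which the fitted blood pressure changes with age.

Interpretation:
- Age up by 1 year → predicted blood pressure increases by 0.7604 mmHg
- The effect is assumed constant over the observed range of x (linearity)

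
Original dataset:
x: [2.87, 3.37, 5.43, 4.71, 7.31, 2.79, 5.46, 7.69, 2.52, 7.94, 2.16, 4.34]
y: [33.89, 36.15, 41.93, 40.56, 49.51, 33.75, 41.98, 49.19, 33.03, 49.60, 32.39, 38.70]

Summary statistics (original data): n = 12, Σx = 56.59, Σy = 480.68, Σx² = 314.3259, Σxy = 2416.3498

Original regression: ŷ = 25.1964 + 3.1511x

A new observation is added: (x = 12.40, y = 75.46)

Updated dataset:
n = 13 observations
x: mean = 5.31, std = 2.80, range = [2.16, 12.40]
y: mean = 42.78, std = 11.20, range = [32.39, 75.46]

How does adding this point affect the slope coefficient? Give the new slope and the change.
Adding the point moves β₁ from 3.1511 to 3.9295, i.e. it increases by 0.7784 (+24.7%).

x = 12.40 lies well outside the original x-range [2.16, 7.94] (x̄ ≈ 4.72), so this observation has high leverage and can move the slope substantially.

Step 1: Update the sums with the new point (n goes from 12 to 13)
Σx  = 56.59 + 12.40 = 68.99
Σy  = 480.68 + 75.46 = 556.14
Σx² = 314.3259 + 12.40² = 314.3259 + 153.7600 = 468.0859
Σxy = 2416.3498 + 12.40×75.46 = 2416.3498 + 935.7040 = 3352.0538

Step 2: Recompute the slope with b₁ = (nΣxy − ΣxΣy) / (nΣx² − (Σx)²)
Numerator   = 13×3352.0538 − 68.99×556.14 = 43576.6994 − 38368.0986 = 5208.6008
Denominator = 13×468.0859 − 68.99² = 6085.1167 − 4759.6201 = 1325.4966
b₁(new) = 5208.6008 / 1325.4966 = 3.9295

(Same formula on the original sums: (12×2416.3498 − 56.59×480.68) / (12×314.3259 − 56.59²) = 1794.5164 / 569.4827 = 3.1511, matching the given fit.)

Step 3: Change in slope
Δβ₁ = 3.9295 − 3.1511 = +0.7784
Relative change = +0.7784 / 3.1511 × 100% = +24.7%
→ the slope increases when the point is added.

Because the point sits above the extension of the original line at a high-leverage x, it tilts the fit up.
In practice: refit with and without it and report both if conclusions differ; check such a point for data-entry or measurement error.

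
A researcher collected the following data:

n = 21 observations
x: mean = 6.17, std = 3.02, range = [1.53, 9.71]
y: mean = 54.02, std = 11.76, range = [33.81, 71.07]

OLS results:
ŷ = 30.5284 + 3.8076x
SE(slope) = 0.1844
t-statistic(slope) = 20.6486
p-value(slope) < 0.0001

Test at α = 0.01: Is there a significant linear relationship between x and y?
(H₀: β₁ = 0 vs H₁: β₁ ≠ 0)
Reject H₀: p-value < 0.0001 < α = 0.01. The linear relationship is significant at the 1% level.

Hypothesis test for the slope coefficient:

H₀: β₁ = 0 (no linear relationship)
H₁: β₁ ≠ 0 (linear relationship exists)

Test statistic: t = β̂₁ / SE(β̂₁) = 3.8076 / 0.1844 = 20.6486

p < 0.0001: how often a slope estimate this far from 0 (in SE units) would arise by chance if β₁ were truly 0.

Decision rule: reject H₀ if p-value < α.
p-value < 0.0001 < α = 0.01 → reject H₀.

There is sufficient evidence at the 1% significance level to conclude that a linear relationship exists between x and y.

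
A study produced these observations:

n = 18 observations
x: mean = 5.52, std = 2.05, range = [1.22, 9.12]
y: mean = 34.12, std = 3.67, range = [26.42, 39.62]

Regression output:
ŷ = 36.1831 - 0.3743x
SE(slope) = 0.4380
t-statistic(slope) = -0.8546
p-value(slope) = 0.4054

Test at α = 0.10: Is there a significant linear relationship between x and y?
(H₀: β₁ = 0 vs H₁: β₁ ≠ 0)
p-value = 0.4054 ≥ α = 0.10, so we fail to reject H₀. The relationship is not significant.

Hypothesis test for the slope coefficient:

H₀: β₁ = 0 (no linear relationship)
H₁: β₁ ≠ 0 (linear relationship exists)

Test statistic: t = β̂₁ / SE(β̂₁) = -0.3743 / 0.4380 = -0.8546

The p-value (0.4054) is the probability, under H₀, of a t-statistic at least as extreme as |t| = 0.8546 (two-sided, df = n − 2 = 16).

Decision rule: reject H₀ if p-value < α.
p-value = 0.4054 ≥ α = 0.10 → fail to reject H₀.

At α = 0.10 the data do not provide convincing evidence of a nonzero slope.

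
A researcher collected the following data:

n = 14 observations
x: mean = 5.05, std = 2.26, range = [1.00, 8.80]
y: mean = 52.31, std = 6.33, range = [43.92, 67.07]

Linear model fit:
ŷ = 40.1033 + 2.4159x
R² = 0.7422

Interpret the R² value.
About 74.22% of the variability in y is accounted for by the regression on x (R² = 0.7422) — a strong linear fit.

R² (coefficient of determination) measures the proportion of variance in y explained by the regression model.

Here R² = 0.7422:
- Explained: 74.22% of the variation in y
- Unexplained (residual): 100% − 74.22% = 25.78%
- Rule of thumb (below 0.3 weak; 0.3 to below 0.7 moderate; 0.7 and above strong) → strong

Calculation: R² = 1 − (SS_res / SS_tot), where SS_res is the sum of squared residuals and SS_tot the total sum of squares.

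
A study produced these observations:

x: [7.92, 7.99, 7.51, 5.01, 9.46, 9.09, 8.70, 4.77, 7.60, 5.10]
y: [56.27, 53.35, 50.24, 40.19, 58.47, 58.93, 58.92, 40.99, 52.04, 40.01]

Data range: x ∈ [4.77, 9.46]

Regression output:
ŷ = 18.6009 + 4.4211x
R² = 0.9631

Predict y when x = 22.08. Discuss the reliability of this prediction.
ŷ = 116.2188, but this is extrapolation (above the data range [4.77, 9.46]) and may be unreliable.

Prediction calculation:
ŷ = 18.6009 + 4.4211 × 22.08
ŷ = 116.2188

Reliability:
- Data range: x ∈ [4.77, 9.46]
- Prediction point: x = 22.08 is 12.62 units above the observed range → this is EXTRAPOLATION, not interpolation

Why that matters here:
- Real relationships often flatten, saturate, or turn nonlinear at extremes
- The linear relationship may not hold outside the observed range

The R² = 0.9631 only validates the fit within [4.77, 9.46]; treat ŷ = 116.2188 with caution.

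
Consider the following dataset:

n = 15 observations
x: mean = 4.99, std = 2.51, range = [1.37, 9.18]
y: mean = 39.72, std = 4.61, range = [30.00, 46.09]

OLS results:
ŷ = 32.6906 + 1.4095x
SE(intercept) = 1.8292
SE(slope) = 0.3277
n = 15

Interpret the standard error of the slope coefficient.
SE(β̂₁) = 0.3277 is the estimated standard deviation of the slope estimate across repeated samples; relative to β̂₁ = 1.4095 that is 23.2%, a moderately precise estimate.

SE(β̂₁) = 0.3277 says: if we drew many samples of n = 15 from the same population and refit each time, the fitted slopes would scatter with a standard deviation of roughly 0.3277 around the true β₁.

Relative precision:
- SE / |β̂₁| = 0.3277 / 1.4095 = 23.2%
- Rule of thumb (under 20%: precise; 20% to under 50%: moderately precise; 50% or more: imprecise) → moderately precise

Rough 95% range (±2 SE): 1.4095 ± 0.6554 → (0.7541, 2.0649).

What drives SE(β̂₁): wider spread of x values → smaller SE.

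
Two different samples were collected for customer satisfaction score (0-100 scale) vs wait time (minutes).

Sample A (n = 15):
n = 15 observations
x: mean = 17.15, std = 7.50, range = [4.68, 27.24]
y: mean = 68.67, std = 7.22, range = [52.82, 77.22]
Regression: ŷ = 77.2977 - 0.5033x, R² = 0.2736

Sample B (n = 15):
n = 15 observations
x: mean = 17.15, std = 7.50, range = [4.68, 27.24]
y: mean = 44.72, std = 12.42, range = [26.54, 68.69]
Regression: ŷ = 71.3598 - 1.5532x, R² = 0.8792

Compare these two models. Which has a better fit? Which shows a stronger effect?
Model B has the better fit (R² = 0.8792 vs 0.2736). Model B shows the stronger effect (|β₁| = 1.5532 vs 0.5033).

Model Comparison:

Fit — compare R²:
- Model A: R² = 0.2736 → 27.36% of variance in satisfaction score explained
- Model B: R² = 0.8792 → 87.92% of variance in satisfaction score explained
- 0.8792 > 0.2736 → Model B has the better fit

Which has the larger per-minute effect? (|β₁|)
- Model A: β₁ = -0.5033 → predicted satisfaction score falls 0.5033 points per additional minute of wait time
- Model B: β₁ = -1.5532 → predicted satisfaction score falls 1.5532 points per additional minute of wait time
- |-0.5033| < |-1.5532| → Model B shows the stronger marginal effect

Notes:
- R² measures how tightly points cluster around the line; β₁ measures how steep the line is — they answer different questions.
- A steeper slope doesn't make a better model if the scatter around the line is large.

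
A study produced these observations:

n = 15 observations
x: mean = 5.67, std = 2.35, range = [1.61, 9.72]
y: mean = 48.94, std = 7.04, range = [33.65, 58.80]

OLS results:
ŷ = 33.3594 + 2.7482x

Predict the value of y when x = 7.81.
ŷ = 54.8228

To predict y for x = 7.81, substitute into the regression equation:

ŷ = 33.3594 + 2.7482 × 7.81
ŷ = 33.3594 + 21.4634
ŷ = 54.8228

This is a point prediction; actual observations scatter around it by roughly the residual standard deviation.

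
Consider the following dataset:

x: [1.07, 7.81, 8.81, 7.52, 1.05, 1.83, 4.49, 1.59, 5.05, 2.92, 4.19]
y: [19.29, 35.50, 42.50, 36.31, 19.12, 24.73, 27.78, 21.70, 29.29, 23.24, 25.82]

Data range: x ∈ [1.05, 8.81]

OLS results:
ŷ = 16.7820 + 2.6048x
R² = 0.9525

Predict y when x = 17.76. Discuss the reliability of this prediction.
ŷ = 63.0432, but this is extrapolation (above the data range [1.05, 8.81]) and may be unreliable.

Prediction calculation:
ŷ = 16.7820 + 2.6048 × 17.76
ŷ = 63.0432

Reliability:
- Data range: x ∈ [1.05, 8.81]
- Prediction point: x = 17.76 is 8.95 units above the observed range → this is EXTRAPOLATION, not interpolation

Why that matters here:
- R² describes fit only over the sampled x values; it says nothing about behaviour beyond them
- Real relationships often flatten, saturate, or turn nonlinear at extremes
- The linear relationship may not hold outside the observed range

Report the number if required, but flag clearly that it is an extrapolation.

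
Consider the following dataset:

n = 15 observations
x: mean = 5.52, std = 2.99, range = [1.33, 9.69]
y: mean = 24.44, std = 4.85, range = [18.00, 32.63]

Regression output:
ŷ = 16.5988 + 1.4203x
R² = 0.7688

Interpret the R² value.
The model explains 76.88% of the variance in y (R² = 0.7688), leaving 23.12% unexplained; the fit is strong.

R² (coefficient of determination) measures the proportion of variance in y explained by the regression model.

Here R² = 0.7688:
- Explained: 76.88% of the variation in y
- Unexplained (residual): 100% − 76.88% = 23.12%
- Rule of thumb (below 0.3 weak; 0.3 to below 0.7 moderate; 0.7 and above strong) → strong

Note: R² says nothing about causation, and a high R² does not by itself mean the linear form is appropriate — check the residuals.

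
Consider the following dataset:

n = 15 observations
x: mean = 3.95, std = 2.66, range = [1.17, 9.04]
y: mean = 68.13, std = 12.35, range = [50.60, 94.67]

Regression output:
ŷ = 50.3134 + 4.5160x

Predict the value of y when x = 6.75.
ŷ = 80.7964

To predict y for x = 6.75, substitute into the regression equation:

ŷ = 50.3134 + 4.5160 × 6.75
ŷ = 50.3134 + 30.4830
ŷ = 80.7964

This is the fitted mean response at that x — an individual observation would come with a wider prediction interval.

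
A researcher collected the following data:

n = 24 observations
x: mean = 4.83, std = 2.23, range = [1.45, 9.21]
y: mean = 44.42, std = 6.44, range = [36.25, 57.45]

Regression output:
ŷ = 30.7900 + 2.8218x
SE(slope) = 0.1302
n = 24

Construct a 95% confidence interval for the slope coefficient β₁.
The 95% CI for β₁ is (2.5518, 3.0918)

Confidence interval for the slope:

The 95% CI for β₁ is: β̂₁ ± t*(α/2, n-2) × SE(β̂₁)

Step 1: Find critical t-value
- Confidence level = 0.95
- Degrees of freedom = n - 2 = 24 - 2 = 22
- t*(α/2, 22) = 2.0739

Step 2: Calculate margin of error
Margin = 2.0739 × 0.1302 = 0.2700

Step 3: Construct interval
CI = 2.8218 ± 0.2700
CI = (2.5518, 3.0918)

Interpretation: We are 95% confident that the true slope β₁ lies between 2.5518 and 3.0918.
Both endpoints are positive, so the data support a genuinely positive slope at this confidence level.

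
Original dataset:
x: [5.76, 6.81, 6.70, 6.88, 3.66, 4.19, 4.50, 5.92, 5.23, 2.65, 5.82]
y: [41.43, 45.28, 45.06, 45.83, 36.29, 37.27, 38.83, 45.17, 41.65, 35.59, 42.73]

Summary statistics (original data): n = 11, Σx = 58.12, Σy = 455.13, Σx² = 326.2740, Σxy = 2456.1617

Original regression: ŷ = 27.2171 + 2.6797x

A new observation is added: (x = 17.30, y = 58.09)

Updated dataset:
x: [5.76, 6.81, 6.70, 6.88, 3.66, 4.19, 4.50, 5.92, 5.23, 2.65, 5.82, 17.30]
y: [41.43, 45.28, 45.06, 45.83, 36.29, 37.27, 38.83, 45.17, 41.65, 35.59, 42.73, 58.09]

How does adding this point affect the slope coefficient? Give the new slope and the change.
The slope changes from 2.6797 to 1.5542 (change of -1.1255, or -42.0%).

The new point has HIGH LEVERAGE: x = 17.30 is far from the original mean x̄ = 58.12/11 ≈ 5.28 (original range [2.65, 6.88]).

Step 1: Update the sums with the new point (n goes from 11 to 12)
Σx  = 58.12 + 17.30 = 75.42
Σy  = 455.13 + 58.09 = 513.22
Σx² = 326.2740 + 17.30² = 326.2740 + 299.2900 = 625.5640
Σxy = 2456.1617 + 17.30×58.09 = 2456.1617 + 1004.9570 = 3461.1187

Step 2: Recompute the slope with b₁ = (nΣxy − ΣxΣy) / (nΣx² − (Σx)²)
Numerator   = 12×3461.1187 − 75.42×513.22 = 41533.4244 − 38707.0524 = 2826.3720
Denominator = 12×625.5640 − 75.42² = 7506.7680 − 5688.1764 = 1818.5916
b₁(new) = 2826.3720 / 1818.5916 = 1.5542

(Same formula on the original sums: (11×2456.1617 − 58.12×455.13) / (11×326.2740 − 58.12²) = 565.6231 / 211.0796 = 2.6797, matching the given fit.)

Step 3: Change in slope
Δβ₁ = 1.5542 − 2.6797 = -1.1255
Relative change = -1.1255 / 2.6797 × 100% = -42.0%
→ the slope decreases when the point is added.

A high-leverage point only changes the slope if it is off the original line; here y = 58.09 is below the original trend, so the slope decreases.
In practice: refit with and without it and report both if conclusions differ; examine leverage (hᵢ) and Cook's distance rather than deleting it automatically.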